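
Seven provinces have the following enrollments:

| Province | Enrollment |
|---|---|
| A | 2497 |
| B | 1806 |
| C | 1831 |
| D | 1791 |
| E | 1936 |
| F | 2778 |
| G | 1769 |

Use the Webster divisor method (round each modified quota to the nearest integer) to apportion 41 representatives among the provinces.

Standard divisor 14408/41 ≈ 351.415; standard quotas: A 7.106, B 5.139, C 5.210, D 5.097, E 5.509, F 7.905, G 5.034.
Rounding to the nearest integer gives A 7, B 5, C 5, D 5, E 6, F 8, G 5 — total 41, matching the house size, so no adjustment is needed.

A: 7; B: 5; C: 5; D: 5; E: 6; F: 8; G: 5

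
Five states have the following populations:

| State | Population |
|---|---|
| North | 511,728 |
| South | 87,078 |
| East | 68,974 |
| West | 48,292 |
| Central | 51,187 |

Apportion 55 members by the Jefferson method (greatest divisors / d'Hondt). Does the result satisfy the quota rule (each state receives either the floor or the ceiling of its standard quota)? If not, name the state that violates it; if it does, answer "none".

Standard quotas: North 36.683, South 6.242, East 4.944, West 3.462, Central 3.669.
Jefferson allocation: North 38, South 6, East 5, West 3, Central 3.
North has quota 36.683 (lower 36, upper 37) but receives 38 — outside the quota interval.

North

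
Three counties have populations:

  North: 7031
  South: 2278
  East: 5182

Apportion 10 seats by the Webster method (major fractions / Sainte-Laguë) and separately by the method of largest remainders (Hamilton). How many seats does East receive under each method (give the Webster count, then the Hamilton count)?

3 and 4

Webster: North 5, South 2, East 3.
Hamilton: North 5, South 1, East 4.
East gets 3 under Webster and 4 under Hamilton.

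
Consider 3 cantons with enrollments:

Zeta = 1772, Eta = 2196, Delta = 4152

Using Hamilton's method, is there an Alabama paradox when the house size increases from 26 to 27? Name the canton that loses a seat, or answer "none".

At 26 seats: Zeta 6, Eta 7, Delta 13.
At 27 seats: Zeta 6, Eta 7, Delta 14.
No canton's allocation decreased.

none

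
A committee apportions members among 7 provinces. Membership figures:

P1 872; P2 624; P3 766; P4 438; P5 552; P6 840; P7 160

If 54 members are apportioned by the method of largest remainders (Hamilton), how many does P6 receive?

The standard divisor is 4252/54 ≈ 78.741.
Standard quotas: P1 11.074, P2 7.925, P3 9.728, P4 5.563, P5 7.010, P6 10.668, P7 2.032.
Lower quotas: P1 11, P2 7, P3 9, P4 5, P5 7, P6 10, P7 2 (sum 51, leaving 3 seats).
Remainders in descending order: P2 0.925, P3 0.728, P6 0.668, P4 0.563, P1 0.074, P7 0.032, P5 0.010.
Largest remainders: P2, P3, P6 receive the extra seats.
P6 receives 11.

11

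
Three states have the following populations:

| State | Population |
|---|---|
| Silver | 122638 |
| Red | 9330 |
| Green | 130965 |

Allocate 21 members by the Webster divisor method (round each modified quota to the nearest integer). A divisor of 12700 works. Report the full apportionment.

With modified divisor 12700: modified quotas Silver 9.657, Red 0.735, Green 10.312.
Rounding to the nearest integer: Silver 10, Red 1, Green 10 (total 21).

Silver=10, Red=1, Green=10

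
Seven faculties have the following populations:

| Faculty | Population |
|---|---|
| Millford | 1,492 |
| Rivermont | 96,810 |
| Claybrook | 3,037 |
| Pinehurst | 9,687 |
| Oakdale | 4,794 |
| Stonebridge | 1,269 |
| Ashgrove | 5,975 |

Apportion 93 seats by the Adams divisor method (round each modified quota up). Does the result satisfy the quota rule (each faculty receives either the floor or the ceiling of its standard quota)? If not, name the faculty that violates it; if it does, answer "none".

Rivermont

Standard quotas: Millford 1.128, Rivermont 73.160, Claybrook 2.295, Pinehurst 7.321, Oakdale 3.623, Stonebridge 0.959, Ashgrove 4.515.
Adams allocation: Millford 2, Rivermont 70, Claybrook 3, Pinehurst 8, Oakdale 4, Stonebridge 1, Ashgrove 5.
Rivermont has quota 73.160 (lower 73, upper 74) but receives 70 — outside the quota interval.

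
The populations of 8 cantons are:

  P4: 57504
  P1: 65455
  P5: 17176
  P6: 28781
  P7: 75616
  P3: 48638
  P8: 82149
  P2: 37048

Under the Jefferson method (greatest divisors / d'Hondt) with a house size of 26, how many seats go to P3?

3

Standard divisor 412367/26 ≈ 15860.269; standard quotas: P4 3.626, P1 4.127, P5 1.083, P6 1.815, P7 4.768, P3 3.067, P8 5.180, P2 2.336.
Rounding down gives 3, 4, 1, 1, 4, 3, 5, 2 = 23 seats, so the divisor must be adjusted.
With modified divisor 14000: modified quotas P4 4.107, P1 4.675, P5 1.227, P6 2.056, P7 5.401, P3 3.474, P8 5.868, P2 2.646.
Rounding down: P4 4, P1 4, P5 1, P6 2, P7 5, P3 3, P8 5, P2 2 (total 26).
P3 receives 3.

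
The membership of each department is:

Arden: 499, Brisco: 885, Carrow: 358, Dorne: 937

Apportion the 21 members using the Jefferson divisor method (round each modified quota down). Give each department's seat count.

Arden 4, Brisco 7, Carrow 3, Dorne 7

Standard divisor 2679/21 ≈ 127.571; standard quotas: Arden 3.912, Brisco 6.937, Carrow 2.806, Dorne 7.345.
Rounding down gives 3, 6, 2, 7 = 18 seats, so the divisor must be adjusted.
With modified divisor 118: modified quotas Arden 4.229, Brisco 7.500, Carrow 3.034, Dorne 7.941.
Rounding down: Arden 4, Brisco 7, Carrow 3, Dorne 7 (total 21).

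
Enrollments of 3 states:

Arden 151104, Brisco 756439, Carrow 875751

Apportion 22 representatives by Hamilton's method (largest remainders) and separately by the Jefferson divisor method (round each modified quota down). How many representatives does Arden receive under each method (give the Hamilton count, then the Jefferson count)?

Hamilton: Arden 2, Brisco 9, Carrow 11.
Jefferson: Arden 1, Brisco 10, Carrow 11.
Arden gets 2 under Hamilton and 1 under Jefferson.

2 and 1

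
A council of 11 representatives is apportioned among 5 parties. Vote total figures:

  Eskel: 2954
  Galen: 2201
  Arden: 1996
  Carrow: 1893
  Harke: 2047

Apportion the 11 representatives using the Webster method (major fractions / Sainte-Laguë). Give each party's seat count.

Eskel: 3; Galen: 2; Arden: 2; Carrow: 2; Harke: 2

Standard divisor 11091/11 ≈ 1008.273; standard quotas: Eskel 2.930, Galen 2.183, Arden 1.980, Carrow 1.877, Harke 2.030.
Rounding to the nearest integer gives Eskel 3, Galen 2, Arden 2, Carrow 2, Harke 2 — total 11, matching the house size, so no adjustment is needed.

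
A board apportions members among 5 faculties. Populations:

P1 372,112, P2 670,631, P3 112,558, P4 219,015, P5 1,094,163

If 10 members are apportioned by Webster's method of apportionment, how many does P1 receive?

2

Standard divisor 2468479/10 ≈ 246847.9; standard quotas: P1 1.507, P2 2.717, P3 0.456, P4 0.887, P5 4.433.
Rounding to the nearest integer gives P1 2, P2 3, P3 0, P4 1, P5 4 — total 10, matching the house size, so no adjustment is needed.
P1 receives 2.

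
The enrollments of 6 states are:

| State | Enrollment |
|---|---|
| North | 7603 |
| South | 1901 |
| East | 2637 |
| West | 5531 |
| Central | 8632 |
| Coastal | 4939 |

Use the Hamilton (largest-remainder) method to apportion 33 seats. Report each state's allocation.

North 8, South 2, East 3, West 6, Central 9, Coastal 5

The standard divisor is 31243/33 ≈ 946.758.
Standard quotas: North 8.0306, South 2.0079, East 2.7853, West 5.8420, Central 9.1174, Coastal 5.2168.
Lower quotas: North 8, South 2, East 2, West 5, Central 9, Coastal 5 (sum 31, leaving 2 seats).
Remainders in descending order: West 0.8420, East 0.7853, Coastal 0.2168, Central 0.1174, North 0.0306, South 0.0079.
The surplus seats go to West, East.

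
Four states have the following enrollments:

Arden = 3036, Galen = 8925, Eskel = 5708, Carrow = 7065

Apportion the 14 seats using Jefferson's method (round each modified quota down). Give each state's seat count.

Arden=2, Galen=5, Eskel=3, Carrow=4

Standard divisor 24734/14 ≈ 1766.714; standard quotas: Arden 1.718, Galen 5.052, Eskel 3.231, Carrow 3.999.
Rounding down gives 1, 5, 3, 3 = 12 seats, so the divisor must be adjusted.
With modified divisor 1500: modified quotas Arden 2.024, Galen 5.950, Eskel 3.805, Carrow 4.710.
Rounding down: Arden 2, Galen 5, Eskel 3, Carrow 4 (total 14).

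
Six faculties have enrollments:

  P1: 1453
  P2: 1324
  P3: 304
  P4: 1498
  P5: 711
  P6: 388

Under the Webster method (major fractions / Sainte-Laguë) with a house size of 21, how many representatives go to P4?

Standard divisor 5678/21 ≈ 270.381; standard quotas: P1 5.374, P2 4.897, P3 1.124, P4 5.540, P5 2.630, P6 1.435.
Rounding to the nearest integer gives P1 5, P2 5, P3 1, P4 6, P5 3, P6 1 — total 21, matching the house size, so no adjustment is needed.
P4 receives 6.

6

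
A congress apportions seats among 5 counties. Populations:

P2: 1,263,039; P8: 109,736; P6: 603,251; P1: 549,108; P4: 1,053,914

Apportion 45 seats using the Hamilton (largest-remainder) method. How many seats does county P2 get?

Standard divisor: 3579048 ÷ 45 ≈ 79534.4.
Standard quotas: P2 15.8804, P8 1.3797, P6 7.5848, P1 6.9040, P4 13.2510.
Lower quotas: P2 15, P8 1, P6 7, P1 6, P4 13 (sum 42, leaving 3 seats).
Remainders in descending order: P1 0.9040, P2 0.8804, P6 0.5848, P8 0.3797, P4 0.2510.
The surplus seats go to P1, P2, P6.
P2 receives 16.

16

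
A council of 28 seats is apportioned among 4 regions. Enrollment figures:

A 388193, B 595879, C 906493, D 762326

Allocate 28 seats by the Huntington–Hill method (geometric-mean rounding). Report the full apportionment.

A: 4, B: 6, C: 10, D: 8

With divisor 93749: modified quotas A 4.141, B 6.356, C 9.669, D 8.132.
Geometric-mean thresholds: A √(4·5)=4.472, B √(6·7)=6.481, C √(9·10)=9.487, D √(8·9)=8.485.
Each quota rounded against its threshold gives A 4, B 6, C 10, D 8 (total 28).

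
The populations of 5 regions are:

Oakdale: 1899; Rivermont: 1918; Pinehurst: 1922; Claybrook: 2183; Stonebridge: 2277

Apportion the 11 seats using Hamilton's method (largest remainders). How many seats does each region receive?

Total 10199; standard divisor 10199/11 ≈ 927.182.
Standard quotas: Oakdale 2.048, Rivermont 2.069, Pinehurst 2.073, Claybrook 2.354, Stonebridge 2.456.
Lower quotas: Oakdale 2, Rivermont 2, Pinehurst 2, Claybrook 2, Stonebridge 2 (sum 10, leaving 1 seat).
Remainders in descending order: Stonebridge 0.456, Claybrook 0.354, Pinehurst 0.073, Rivermont 0.069, Oakdale 0.048.
Largest remainder: Stonebridge receives the extra seat.

Oakdale 2, Rivermont 2, Pinehurst 2, Claybrook 2, Stonebridge 3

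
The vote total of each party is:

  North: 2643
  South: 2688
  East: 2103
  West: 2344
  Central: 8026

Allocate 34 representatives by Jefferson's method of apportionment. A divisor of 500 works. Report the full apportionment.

With modified divisor 500: modified quotas North 5.286, South 5.376, East 4.206, West 4.688, Central 16.052.
Rounding down: North 5, South 5, East 4, West 4, Central 16 (total 34).

North: 5; South: 5; East: 4; West: 4; Central: 16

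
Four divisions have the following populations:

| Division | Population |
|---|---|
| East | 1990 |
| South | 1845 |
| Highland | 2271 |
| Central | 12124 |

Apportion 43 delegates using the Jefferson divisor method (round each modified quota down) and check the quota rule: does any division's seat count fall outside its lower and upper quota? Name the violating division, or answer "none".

Standard quotas: East 4.694, South 4.352, Highland 5.357, Central 28.597.
Jefferson allocation: East 4, South 4, Highland 5, Central 30.
Central has quota 28.597 (lower 28, upper 29) but receives 30 — outside the quota interval.

Central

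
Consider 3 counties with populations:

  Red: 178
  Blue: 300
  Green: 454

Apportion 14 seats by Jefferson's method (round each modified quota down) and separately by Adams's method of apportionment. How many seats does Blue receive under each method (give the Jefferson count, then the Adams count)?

5 and 4

Jefferson: Red 2, Blue 5, Green 7.
Adams: Red 3, Blue 4, Green 7.
Blue gets 5 under Jefferson and 4 under Adams.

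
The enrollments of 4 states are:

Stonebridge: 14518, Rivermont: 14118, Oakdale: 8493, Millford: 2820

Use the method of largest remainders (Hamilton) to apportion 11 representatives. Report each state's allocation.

Total 39949; standard divisor 39949/11 ≈ 3631.727.
Standard quotas: Stonebridge 3.9975, Rivermont 3.8874, Oakdale 2.3386, Millford 0.7765.
Lower quotas: Stonebridge 3, Rivermont 3, Oakdale 2, Millford 0 (sum 8, leaving 3 seats).
Remainders in descending order: Stonebridge 0.9975, Rivermont 0.8874, Millford 0.7765, Oakdale 0.3386.
The surplus seats go to Stonebridge, Rivermont, Millford.

Stonebridge 4, Rivermont 4, Oakdale 2, Millford 1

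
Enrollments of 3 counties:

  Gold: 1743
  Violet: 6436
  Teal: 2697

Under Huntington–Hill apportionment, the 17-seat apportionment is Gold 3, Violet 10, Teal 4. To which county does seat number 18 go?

Violet

Priority for the next seat is population ÷ (√(s·(s+1))).
Priorities: Gold 503.161, Violet 613.649, Teal 603.068.
Highest priority: Violet.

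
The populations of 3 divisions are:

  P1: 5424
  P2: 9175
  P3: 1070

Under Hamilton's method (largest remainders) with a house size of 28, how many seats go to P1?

Standard divisor: 15669 ÷ 28 ≈ 559.607.
Standard quotas: P1 9.6925, P2 16.3954, P3 1.9121.
Lower quotas: P1 9, P2 16, P3 1 (sum 26, leaving 2 seats).
Remainders in descending order: P3 0.9121, P1 0.6925, P2 0.3954.
The surplus seats go to P3, P1.
P1 receives 10.

10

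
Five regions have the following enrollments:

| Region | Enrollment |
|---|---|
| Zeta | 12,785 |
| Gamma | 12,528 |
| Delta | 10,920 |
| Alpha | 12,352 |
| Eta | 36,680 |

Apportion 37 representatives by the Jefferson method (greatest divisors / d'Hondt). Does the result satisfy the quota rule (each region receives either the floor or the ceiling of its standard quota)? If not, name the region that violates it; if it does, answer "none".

Standard quotas: Zeta 5.548, Gamma 5.436, Delta 4.739, Alpha 5.360, Eta 15.917.
Jefferson allocation: Zeta 5, Gamma 5, Delta 5, Alpha 5, Eta 17.
Eta has quota 15.917 (lower 15, upper 16) but receives 17 — outside the quota interval.

Eta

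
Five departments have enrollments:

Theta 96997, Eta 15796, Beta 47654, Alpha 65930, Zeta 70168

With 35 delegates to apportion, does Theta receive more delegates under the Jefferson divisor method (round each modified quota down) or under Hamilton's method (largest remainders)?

Jefferson: Theta 12, Eta 1, Beta 6, Alpha 8, Zeta 8.
Hamilton: Theta 11, Eta 2, Beta 6, Alpha 8, Zeta 8.
Theta gets 12 under Jefferson and 11 under Hamilton.

Jefferson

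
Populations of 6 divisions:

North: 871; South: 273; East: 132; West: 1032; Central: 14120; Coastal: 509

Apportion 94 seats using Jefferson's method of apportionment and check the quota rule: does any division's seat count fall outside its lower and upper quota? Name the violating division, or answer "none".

Standard quotas: North 4.834, South 1.515, East 0.733, West 5.728, Central 78.366, Coastal 2.825.
Jefferson allocation: North 5, South 1, East 0, West 5, Central 81, Coastal 2.
Central has quota 78.366 (lower 78, upper 79) but receives 81 — outside the quota interval.

Central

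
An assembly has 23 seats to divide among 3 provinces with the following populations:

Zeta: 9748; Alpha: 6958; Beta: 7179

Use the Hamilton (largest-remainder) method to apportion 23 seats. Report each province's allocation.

Total 23885; standard divisor 23885/23 ≈ 1038.478.
Standard quotas: Zeta 9.3868, Alpha 6.7002, Beta 6.9130.
Lower quotas: Zeta 9, Alpha 6, Beta 6 (sum 21, leaving 2 seats).
Remainders in descending order: Beta 0.9130, Alpha 0.7002, Zeta 0.3868.
Largest remainders: Beta, Alpha receive the extra seats.

Zeta: 9, Alpha: 7, Beta: 7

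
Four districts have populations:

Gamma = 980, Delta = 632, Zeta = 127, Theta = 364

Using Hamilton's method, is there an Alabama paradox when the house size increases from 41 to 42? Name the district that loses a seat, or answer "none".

Zeta

At 41 seats: Gamma 19, Delta 12, Zeta 3, Theta 7.
At 42 seats: Gamma 20, Delta 13, Zeta 2, Theta 7.
Zeta drops from 3 to 2.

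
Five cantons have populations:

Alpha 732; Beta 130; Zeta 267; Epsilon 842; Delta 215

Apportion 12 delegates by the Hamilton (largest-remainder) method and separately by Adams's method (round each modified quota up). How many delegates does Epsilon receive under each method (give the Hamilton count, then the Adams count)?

Hamilton: Alpha 4, Beta 1, Zeta 1, Epsilon 5, Delta 1.
Adams: Alpha 4, Beta 1, Zeta 2, Epsilon 4, Delta 1.
Epsilon gets 5 under Hamilton and 4 under Adams.

5 and 4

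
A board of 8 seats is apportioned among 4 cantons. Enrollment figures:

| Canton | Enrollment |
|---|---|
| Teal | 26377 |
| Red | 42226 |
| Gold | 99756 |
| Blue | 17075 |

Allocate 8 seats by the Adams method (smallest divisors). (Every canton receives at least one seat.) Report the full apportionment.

Teal=1; Red=2; Gold=4; Blue=1

Standard divisor 185434/8 ≈ 23179.25; standard quotas: Teal 1.138, Red 1.822, Gold 4.304, Blue 0.737.
Rounding up gives 2, 2, 5, 1 = 10 seats, so the divisor must be adjusted.
With modified divisor 29800: modified quotas Teal 0.885, Red 1.417, Gold 3.348, Blue 0.573.
Rounding up: Teal 1, Red 2, Gold 4, Blue 1 (total 8).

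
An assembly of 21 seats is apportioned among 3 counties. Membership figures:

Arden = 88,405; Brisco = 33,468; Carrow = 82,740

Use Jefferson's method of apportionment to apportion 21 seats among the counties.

Arden 9, Brisco 3, Carrow 9

Standard divisor 204613/21 ≈ 9743.476; standard quotas: Arden 9.073, Brisco 3.435, Carrow 8.492.
Rounding down gives 9, 3, 8 = 20 seats, so the divisor must be adjusted.
With modified divisor 9000: modified quotas Arden 9.823, Brisco 3.719, Carrow 9.193.
Rounding down: Arden 9, Brisco 3, Carrow 9 (total 21).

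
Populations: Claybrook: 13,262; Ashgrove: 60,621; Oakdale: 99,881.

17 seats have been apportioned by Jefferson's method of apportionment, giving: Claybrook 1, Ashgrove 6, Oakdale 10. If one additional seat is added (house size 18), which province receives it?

Priority for the next seat is population ÷ (current seats + 1).
Priorities: Claybrook 6631.000, Ashgrove 8660.143, Oakdale 9080.091.
Highest priority: Oakdale.

Oakdale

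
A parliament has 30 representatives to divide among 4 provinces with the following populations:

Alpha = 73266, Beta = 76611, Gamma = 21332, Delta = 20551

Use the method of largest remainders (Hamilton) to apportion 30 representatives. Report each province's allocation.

Alpha=12, Beta=12, Gamma=3, Delta=3

Standard divisor: 191760 ÷ 30 = 6392.
Standard quotas: Alpha 11.4621, Beta 11.9855, Gamma 3.3373, Delta 3.2151.
Lower quotas: Alpha 11, Beta 11, Gamma 3, Delta 3 (sum 28, leaving 2 seats).
Remainders in descending order: Beta 0.9855, Alpha 0.4621, Gamma 0.3373, Delta 0.2151.
Largest remainders: Beta, Alpha receive the extra seats.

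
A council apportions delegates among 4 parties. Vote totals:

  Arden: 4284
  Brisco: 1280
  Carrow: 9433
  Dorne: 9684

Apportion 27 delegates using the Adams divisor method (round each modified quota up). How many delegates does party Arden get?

Standard divisor 24681/27 ≈ 914.111; standard quotas: Arden 4.687, Brisco 1.400, Carrow 10.319, Dorne 10.594.
Rounding up gives 5, 2, 11, 11 = 29 seats, so the divisor must be adjusted.
With modified divisor 1000: modified quotas Arden 4.284, Brisco 1.280, Carrow 9.433, Dorne 9.684.
Rounding up: Arden 5, Brisco 2, Carrow 10, Dorne 10 (total 27).
Arden receives 5.

5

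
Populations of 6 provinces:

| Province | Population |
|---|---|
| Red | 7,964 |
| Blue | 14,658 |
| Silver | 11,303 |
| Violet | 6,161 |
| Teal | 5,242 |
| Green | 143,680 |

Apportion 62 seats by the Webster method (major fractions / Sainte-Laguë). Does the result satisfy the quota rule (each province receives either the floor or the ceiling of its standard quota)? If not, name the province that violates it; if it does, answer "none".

Standard quotas: Red 2.612, Blue 4.808, Silver 3.708, Violet 2.021, Teal 1.720, Green 47.131.
Webster allocation: Red 3, Blue 5, Silver 4, Violet 2, Teal 2, Green 46.
Green has quota 47.131 (lower 47, upper 48) but receives 46 — outside the quota interval.

Green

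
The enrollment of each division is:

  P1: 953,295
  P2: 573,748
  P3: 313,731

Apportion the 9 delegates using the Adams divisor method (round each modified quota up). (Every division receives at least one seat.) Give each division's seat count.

P1=4, P2=3, P3=2

Standard divisor 1840774/9 ≈ 204530.444; standard quotas: P1 4.661, P2 2.805, P3 1.534.
Rounding up gives 5, 3, 2 = 10 seats, so the divisor must be adjusted.
With modified divisor 262600: modified quotas P1 3.630, P2 2.185, P3 1.195.
Rounding up: P1 4, P2 3, P3 2 (total 9).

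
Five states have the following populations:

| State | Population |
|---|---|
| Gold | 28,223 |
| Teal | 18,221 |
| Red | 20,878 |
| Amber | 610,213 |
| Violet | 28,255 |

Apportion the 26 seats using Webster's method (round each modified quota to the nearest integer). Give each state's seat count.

Standard divisor 705790/26 ≈ 27145.769; standard quotas: Gold 1.040, Teal 0.671, Red 0.769, Amber 22.479, Violet 1.041.
Rounding to the nearest integer gives Gold 1, Teal 1, Red 1, Amber 22, Violet 1 — total 26, matching the house size, so no adjustment is needed.

Gold 1, Teal 1, Red 1, Amber 22, Violet 1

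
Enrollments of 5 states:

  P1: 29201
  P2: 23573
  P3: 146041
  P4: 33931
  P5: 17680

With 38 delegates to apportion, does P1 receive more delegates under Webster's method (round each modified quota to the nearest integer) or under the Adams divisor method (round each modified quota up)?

Webster: P1 4, P2 4, P3 22, P4 5, P5 3.
Adams: P1 5, P2 4, P3 21, P4 5, P5 3.
P1 gets 4 under Webster and 5 under Adams.

Adams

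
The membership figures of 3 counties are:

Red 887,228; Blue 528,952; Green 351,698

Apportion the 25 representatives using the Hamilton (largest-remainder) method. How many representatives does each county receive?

The standard divisor is 1767878/25 ≈ 70715.12.
Standard quotas: Red 12.5465, Blue 7.4800, Green 4.9734.
Lower quotas: Red 12, Blue 7, Green 4 (sum 23, leaving 2 seats).
Remainders in descending order: Green 0.9734, Red 0.5465, Blue 0.4800.
The surplus seats go to Green, Red.

Red 13; Blue 7; Green 5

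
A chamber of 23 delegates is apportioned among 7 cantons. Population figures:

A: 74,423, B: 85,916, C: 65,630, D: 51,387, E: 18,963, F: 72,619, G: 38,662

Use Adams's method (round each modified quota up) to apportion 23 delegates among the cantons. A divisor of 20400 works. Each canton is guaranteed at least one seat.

A: 4; B: 5; C: 4; D: 3; E: 1; F: 4; G: 2

With modified divisor 20400: modified quotas A 3.648, B 4.212, C 3.217, D 2.519, E 0.930, F 3.560, G 1.895.
Rounding up: A 4, B 5, C 4, D 3, E 1, F 4, G 2 (total 23).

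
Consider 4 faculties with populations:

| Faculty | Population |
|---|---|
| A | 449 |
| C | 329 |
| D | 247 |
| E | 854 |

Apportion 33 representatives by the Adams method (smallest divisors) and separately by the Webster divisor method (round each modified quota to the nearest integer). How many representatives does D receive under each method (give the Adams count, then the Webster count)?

5 and 4

Adams: A 8, C 6, D 5, E 14.
Webster: A 8, C 6, D 4, E 15.
D gets 5 under Adams and 4 under Webster.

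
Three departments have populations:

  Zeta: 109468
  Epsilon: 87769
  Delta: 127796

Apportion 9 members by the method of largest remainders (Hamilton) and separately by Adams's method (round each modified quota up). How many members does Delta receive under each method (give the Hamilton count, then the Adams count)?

4 and 3

Hamilton: Zeta 3, Epsilon 2, Delta 4.
Adams: Zeta 3, Epsilon 3, Delta 3.
Delta gets 4 under Hamilton and 3 under Adams.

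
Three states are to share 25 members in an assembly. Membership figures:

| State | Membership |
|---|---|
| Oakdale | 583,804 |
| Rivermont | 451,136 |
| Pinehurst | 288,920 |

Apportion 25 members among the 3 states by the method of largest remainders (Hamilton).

The standard divisor is 1323860/25 ≈ 52954.4.
Standard quotas: Oakdale 11.0247, Rivermont 8.5193, Pinehurst 5.4560.
Lower quotas: Oakdale 11, Rivermont 8, Pinehurst 5 (sum 24, leaving 1 seat).
Remainders in descending order: Rivermont 0.5193, Pinehurst 0.4560, Oakdale 0.0247.
Largest remainder: Rivermont receives the extra seat.

Oakdale 11, Rivermont 9, Pinehurst 5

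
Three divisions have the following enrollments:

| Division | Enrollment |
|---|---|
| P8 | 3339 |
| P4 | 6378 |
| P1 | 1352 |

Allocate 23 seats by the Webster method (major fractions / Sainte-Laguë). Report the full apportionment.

Standard divisor 11069/23 ≈ 481.261; standard quotas: P8 6.938, P4 13.253, P1 2.809.
Rounding to the nearest integer gives P8 7, P4 13, P1 3 — total 23, matching the house size, so no adjustment is needed.

P8=7, P4=13, P1=3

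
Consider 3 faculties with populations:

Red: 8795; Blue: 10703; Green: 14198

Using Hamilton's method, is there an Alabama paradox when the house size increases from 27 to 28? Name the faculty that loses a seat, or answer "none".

none

At 27 seats: Red 7, Blue 9, Green 11.
At 28 seats: Red 7, Blue 9, Green 12.
No faculty's allocation decreased.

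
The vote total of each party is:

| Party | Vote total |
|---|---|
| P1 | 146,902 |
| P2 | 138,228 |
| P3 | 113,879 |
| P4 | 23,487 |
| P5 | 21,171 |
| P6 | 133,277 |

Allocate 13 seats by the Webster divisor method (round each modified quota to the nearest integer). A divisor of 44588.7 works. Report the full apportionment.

With modified divisor 44588.7: modified quotas P1 3.295, P2 3.100, P3 2.554, P4 0.527, P5 0.475, P6 2.989.
Rounding to the nearest integer: P1 3, P2 3, P3 3, P4 1, P5 0, P6 3 (total 13).

P1 3, P2 3, P3 3, P4 1, P5 0, P6 3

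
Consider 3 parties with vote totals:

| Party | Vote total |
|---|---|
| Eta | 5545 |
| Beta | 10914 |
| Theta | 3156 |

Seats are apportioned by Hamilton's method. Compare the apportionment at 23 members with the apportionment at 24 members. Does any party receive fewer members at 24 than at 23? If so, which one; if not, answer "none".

At 23 seats: Eta 6, Beta 13, Theta 4.
At 24 seats: Eta 7, Beta 13, Theta 4.
No party's allocation decreased.

none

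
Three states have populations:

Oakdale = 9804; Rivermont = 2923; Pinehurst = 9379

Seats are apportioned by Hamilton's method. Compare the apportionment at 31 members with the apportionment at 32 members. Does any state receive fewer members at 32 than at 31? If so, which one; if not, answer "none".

At 31 seats: Oakdale 14, Rivermont 4, Pinehurst 13.
At 32 seats: Oakdale 14, Rivermont 4, Pinehurst 14.
No state's allocation decreased.

none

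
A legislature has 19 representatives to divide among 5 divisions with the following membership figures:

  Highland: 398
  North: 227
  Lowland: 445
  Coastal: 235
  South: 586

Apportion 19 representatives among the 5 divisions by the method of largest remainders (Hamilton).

Total 1891; standard divisor 1891/19 ≈ 99.526.
Standard quotas: Highland 3.999, North 2.281, Lowland 4.471, Coastal 2.361, South 5.888.
Lower quotas: Highland 3, North 2, Lowland 4, Coastal 2, South 5 (sum 16, leaving 3 seats).
Remainders in descending order: Highland 0.999, South 0.888, Lowland 0.471, Coastal 0.361, North 0.281.
Largest remainders: Highland, South, Lowland receive the extra seats.

Highland=4, North=2, Lowland=5, Coastal=2, South=6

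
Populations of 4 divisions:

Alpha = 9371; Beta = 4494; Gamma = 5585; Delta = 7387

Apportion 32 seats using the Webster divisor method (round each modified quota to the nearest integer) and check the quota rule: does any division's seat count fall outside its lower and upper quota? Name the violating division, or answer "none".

Standard quotas: Alpha 11.174, Beta 5.359, Gamma 6.659, Delta 8.808.
Webster allocation: Alpha 11, Beta 5, Gamma 7, Delta 9.
Every allocation lies between the lower and upper quota.

none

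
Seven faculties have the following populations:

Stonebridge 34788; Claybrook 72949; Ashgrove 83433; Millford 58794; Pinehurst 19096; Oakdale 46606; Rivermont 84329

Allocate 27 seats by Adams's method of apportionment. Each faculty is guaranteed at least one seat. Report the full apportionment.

Standard divisor 399995/27 ≈ 14814.63; standard quotas: Stonebridge 2.348, Claybrook 4.924, Ashgrove 5.632, Millford 3.969, Pinehurst 1.289, Oakdale 3.146, Rivermont 5.692.
Rounding up gives 3, 5, 6, 4, 2, 4, 6 = 30 seats, so the divisor must be adjusted.
With modified divisor 17100: modified quotas Stonebridge 2.034, Claybrook 4.266, Ashgrove 4.879, Millford 3.438, Pinehurst 1.117, Oakdale 2.725, Rivermont 4.932.
Rounding up: Stonebridge 3, Claybrook 5, Ashgrove 5, Millford 4, Pinehurst 2, Oakdale 3, Rivermont 5 (total 27).

Stonebridge 3, Claybrook 5, Ashgrove 5, Millford 4, Pinehurst 2, Oakdale 3, Rivermont 5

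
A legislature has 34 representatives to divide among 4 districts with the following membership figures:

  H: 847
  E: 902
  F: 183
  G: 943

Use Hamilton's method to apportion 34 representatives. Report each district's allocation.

The standard divisor is 2875/34 ≈ 84.559.
Standard quotas: H 10.017, E 10.667, F 2.164, G 11.152.
Lower quotas: H 10, E 10, F 2, G 11 (sum 33, leaving 1 seat).
Remainders in descending order: E 0.667, F 0.164, G 0.152, H 0.017.
The surplus seat goes to E.

H=10, E=11, F=2, G=11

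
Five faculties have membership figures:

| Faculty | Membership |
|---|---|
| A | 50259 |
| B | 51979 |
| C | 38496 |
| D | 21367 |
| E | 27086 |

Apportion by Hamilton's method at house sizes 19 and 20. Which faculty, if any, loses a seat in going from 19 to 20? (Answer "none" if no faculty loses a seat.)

none

At 19 seats: A 5, B 5, C 4, D 2, E 3.
At 20 seats: A 5, B 6, C 4, D 2, E 3.
No faculty's allocation decreased.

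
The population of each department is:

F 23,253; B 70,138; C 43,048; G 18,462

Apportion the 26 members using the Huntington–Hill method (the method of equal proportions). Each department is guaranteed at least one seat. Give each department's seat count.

With divisor 5929: modified quotas F 3.922, B 11.830, C 7.261, G 3.114.
Geometric-mean thresholds: F √(3·4)=3.464, B √(11·12)=11.489, C √(7·8)=7.483, G √(3·4)=3.464.
Each quota rounded against its threshold gives F 4, B 12, C 7, G 3 (total 26).

F 4, B 12, C 7, G 3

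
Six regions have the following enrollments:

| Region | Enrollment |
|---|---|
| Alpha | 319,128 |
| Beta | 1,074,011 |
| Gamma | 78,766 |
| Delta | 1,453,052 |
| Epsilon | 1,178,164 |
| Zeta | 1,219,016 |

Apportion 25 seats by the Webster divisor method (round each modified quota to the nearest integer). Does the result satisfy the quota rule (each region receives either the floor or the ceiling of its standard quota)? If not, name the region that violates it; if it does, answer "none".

Standard quotas: Alpha 1.499, Beta 5.045, Gamma 0.370, Delta 6.826, Epsilon 5.534, Zeta 5.726.
Webster allocation: Alpha 1, Beta 5, Gamma 0, Delta 7, Epsilon 6, Zeta 6.
Every allocation lies between the lower and upper quota.

none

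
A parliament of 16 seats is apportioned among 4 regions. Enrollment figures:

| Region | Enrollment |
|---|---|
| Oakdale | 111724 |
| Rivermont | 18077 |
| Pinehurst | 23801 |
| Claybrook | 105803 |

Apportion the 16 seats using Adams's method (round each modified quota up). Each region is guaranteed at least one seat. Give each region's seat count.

Standard divisor 259405/16 ≈ 16212.812; standard quotas: Oakdale 6.891, Rivermont 1.115, Pinehurst 1.468, Claybrook 6.526.
Rounding up gives 7, 2, 2, 7 = 18 seats, so the divisor must be adjusted.
With modified divisor 18457.6: modified quotas Oakdale 6.053, Rivermont 0.979, Pinehurst 1.289, Claybrook 5.732.
Rounding up: Oakdale 7, Rivermont 1, Pinehurst 2, Claybrook 6 (total 16).

Oakdale 7, Rivermont 1, Pinehurst 2, Claybrook 6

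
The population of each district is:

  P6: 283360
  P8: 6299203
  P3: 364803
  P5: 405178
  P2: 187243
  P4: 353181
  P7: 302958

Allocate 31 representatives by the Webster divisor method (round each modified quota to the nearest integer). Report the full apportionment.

Standard divisor 8195926/31 ≈ 264384.71; standard quotas: P6 1.072, P8 23.826, P3 1.380, P5 1.533, P2 0.708, P4 1.336, P7 1.146.
Rounding to the nearest integer gives P6 1, P8 24, P3 1, P5 2, P2 1, P4 1, P7 1 — total 31, matching the house size, so no adjustment is needed.

P6=1, P8=24, P3=1, P5=2, P2=1, P4=1, P7=1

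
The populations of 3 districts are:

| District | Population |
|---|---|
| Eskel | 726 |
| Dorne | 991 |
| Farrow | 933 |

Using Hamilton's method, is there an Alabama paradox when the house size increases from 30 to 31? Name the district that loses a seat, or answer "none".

none

At 30 seats: Eskel 8, Dorne 11, Farrow 11.
At 31 seats: Eskel 8, Dorne 12, Farrow 11.
No district's allocation decreased.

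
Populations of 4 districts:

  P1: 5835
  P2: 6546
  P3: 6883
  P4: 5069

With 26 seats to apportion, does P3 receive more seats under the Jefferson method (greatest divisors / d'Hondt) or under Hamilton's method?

Jefferson: P1 6, P2 7, P3 8, P4 5.
Hamilton: P1 6, P2 7, P3 7, P4 6.
P3 gets 8 under Jefferson and 7 under Hamilton.

Jefferson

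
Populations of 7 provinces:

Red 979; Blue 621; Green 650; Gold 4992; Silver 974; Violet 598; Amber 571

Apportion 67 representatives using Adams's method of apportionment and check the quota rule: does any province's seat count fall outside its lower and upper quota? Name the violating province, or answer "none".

Standard quotas: Red 6.989, Blue 4.433, Green 4.640, Gold 35.638, Silver 6.953, Violet 4.269, Amber 4.076.
Adams allocation: Red 7, Blue 5, Green 5, Gold 34, Silver 7, Violet 5, Amber 4.
Gold has quota 35.638 (lower 35, upper 36) but receives 34 — outside the quota interval.

Gold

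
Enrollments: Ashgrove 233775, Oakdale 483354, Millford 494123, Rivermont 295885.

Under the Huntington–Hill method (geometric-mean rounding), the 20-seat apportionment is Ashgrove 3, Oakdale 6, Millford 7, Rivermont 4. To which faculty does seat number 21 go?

Priority for the next seat is population ÷ (√(s·(s+1))).
Priorities: Ashgrove 67485.030, Oakdale 74583.141, Millford 66029.963, Rivermont 66161.897.
Highest priority: Oakdale.

Oakdale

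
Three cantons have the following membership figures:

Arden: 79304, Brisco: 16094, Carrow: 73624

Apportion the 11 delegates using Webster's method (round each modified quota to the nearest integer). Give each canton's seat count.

Standard divisor 169022/11 ≈ 15365.636; standard quotas: Arden 5.161, Brisco 1.047, Carrow 4.791.
Rounding to the nearest integer gives Arden 5, Brisco 1, Carrow 5 — total 11, matching the house size, so no adjustment is needed.

Arden 5, Brisco 1, Carrow 5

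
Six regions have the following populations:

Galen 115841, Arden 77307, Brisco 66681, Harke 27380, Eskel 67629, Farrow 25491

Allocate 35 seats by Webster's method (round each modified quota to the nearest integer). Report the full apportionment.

Standard divisor 380329/35 ≈ 10866.543; standard quotas: Galen 10.660, Arden 7.114, Brisco 6.136, Harke 2.520, Eskel 6.224, Farrow 2.346.
Rounding to the nearest integer gives Galen 11, Arden 7, Brisco 6, Harke 3, Eskel 6, Farrow 2 — total 35, matching the house size, so no adjustment is needed.

Galen 11, Arden 7, Brisco 6, Harke 3, Eskel 6, Farrow 2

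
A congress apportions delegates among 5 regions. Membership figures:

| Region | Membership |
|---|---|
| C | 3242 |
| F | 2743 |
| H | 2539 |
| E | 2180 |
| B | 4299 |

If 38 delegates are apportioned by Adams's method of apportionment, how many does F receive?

Standard divisor 15003/38 ≈ 394.816; standard quotas: C 8.211, F 6.948, H 6.431, E 5.522, B 10.889.
Rounding up gives 9, 7, 7, 6, 11 = 40 seats, so the divisor must be adjusted.
With modified divisor 427: modified quotas C 7.593, F 6.424, H 5.946, E 5.105, B 10.068.
Rounding up: C 8, F 7, H 6, E 6, B 11 (total 38).
F receives 7.

7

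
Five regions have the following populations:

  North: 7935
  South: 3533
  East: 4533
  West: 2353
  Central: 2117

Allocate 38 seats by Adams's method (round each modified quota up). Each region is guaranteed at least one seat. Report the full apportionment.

Standard divisor 20471/38 ≈ 538.711; standard quotas: North 14.730, South 6.558, East 8.415, West 4.368, Central 3.930.
Rounding up gives 15, 7, 9, 5, 4 = 40 seats, so the divisor must be adjusted.
With modified divisor 580: modified quotas North 13.681, South 6.091, East 7.816, West 4.057, Central 3.650.
Rounding up: North 14, South 7, East 8, West 5, Central 4 (total 38).

North 14, South 7, East 8, West 5, Central 4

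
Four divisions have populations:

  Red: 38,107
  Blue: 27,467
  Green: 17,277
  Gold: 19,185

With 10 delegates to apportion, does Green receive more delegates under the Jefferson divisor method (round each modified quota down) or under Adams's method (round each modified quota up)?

Adams

Jefferson: Red 4, Blue 3, Green 1, Gold 2.
Adams: Red 3, Blue 3, Green 2, Gold 2.
Green gets 1 under Jefferson and 2 under Adams.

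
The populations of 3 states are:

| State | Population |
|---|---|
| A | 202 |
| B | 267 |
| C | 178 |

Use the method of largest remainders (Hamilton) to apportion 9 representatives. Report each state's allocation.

Total 647; standard divisor 647/9 ≈ 71.889.
Standard quotas: A 2.810, B 3.714, C 2.476.
Lower quotas: A 2, B 3, C 2 (sum 7, leaving 2 seats).
Remainders in descending order: A 0.810, B 0.714, C 0.476.
The surplus seats go to A, B.

A: 3, B: 4, C: 2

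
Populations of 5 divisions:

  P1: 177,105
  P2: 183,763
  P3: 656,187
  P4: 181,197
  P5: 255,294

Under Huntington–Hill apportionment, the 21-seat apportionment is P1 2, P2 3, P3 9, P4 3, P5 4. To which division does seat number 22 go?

P1

Priority for the next seat is population ÷ (√(s·(s+1))).
Priorities: P1 72302.813, P2 53047.809, P3 69168.183, P4 52307.068, P5 57085.474.
Highest priority: P1.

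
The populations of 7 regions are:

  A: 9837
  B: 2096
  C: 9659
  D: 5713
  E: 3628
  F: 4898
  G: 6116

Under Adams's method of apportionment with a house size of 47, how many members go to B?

3

Standard divisor 41947/47 ≈ 892.489; standard quotas: A 11.022, B 2.348, C 10.823, D 6.401, E 4.065, F 5.488, G 6.853.
Rounding up gives 12, 3, 11, 7, 5, 6, 7 = 51 seats, so the divisor must be adjusted.
With modified divisor 970: modified quotas A 10.141, B 2.161, C 9.958, D 5.890, E 3.740, F 5.049, G 6.305.
Rounding up: A 11, B 3, C 10, D 6, E 4, F 6, G 7 (total 47).
B receives 3.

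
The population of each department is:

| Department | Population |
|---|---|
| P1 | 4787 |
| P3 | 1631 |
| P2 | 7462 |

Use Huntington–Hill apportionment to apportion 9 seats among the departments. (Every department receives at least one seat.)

P1: 3, P3: 1, P2: 5

With divisor 1525: modified quotas P1 3.139, P3 1.070, P2 4.893.
Geometric-mean thresholds: P1 √(3·4)=3.464, P3 √(1·2)=1.414, P2 √(4·5)=4.472.
Each quota rounded against its threshold gives P1 3, P3 1, P2 5 (total 9).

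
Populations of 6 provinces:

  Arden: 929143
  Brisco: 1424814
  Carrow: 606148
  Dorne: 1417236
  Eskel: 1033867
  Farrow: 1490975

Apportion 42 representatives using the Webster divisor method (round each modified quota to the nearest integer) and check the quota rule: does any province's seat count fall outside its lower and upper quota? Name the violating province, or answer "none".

Standard quotas: Arden 5.654, Brisco 8.670, Carrow 3.688, Dorne 8.624, Eskel 6.291, Farrow 9.073.
Webster allocation: Arden 6, Brisco 9, Carrow 4, Dorne 8, Eskel 6, Farrow 9.
Every allocation lies between the lower and upper quota.

none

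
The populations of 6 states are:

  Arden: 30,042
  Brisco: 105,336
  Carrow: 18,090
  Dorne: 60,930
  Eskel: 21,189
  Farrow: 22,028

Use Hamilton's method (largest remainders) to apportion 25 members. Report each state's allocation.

Total 257615; standard divisor 257615/25 ≈ 10304.6.
Standard quotas: Arden 2.9154, Brisco 10.2222, Carrow 1.7555, Dorne 5.9129, Eskel 2.0563, Farrow 2.1377.
Lower quotas: Arden 2, Brisco 10, Carrow 1, Dorne 5, Eskel 2, Farrow 2 (sum 22, leaving 3 seats).
Remainders in descending order: Arden 0.9154, Dorne 0.9129, Carrow 0.7555, Brisco 0.2222, Farrow 0.1377, Eskel 0.0563.
Largest remainders: Arden, Dorne, Carrow receive the extra seats.

Arden 3, Brisco 10, Carrow 2, Dorne 6, Eskel 2, Farrow 2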